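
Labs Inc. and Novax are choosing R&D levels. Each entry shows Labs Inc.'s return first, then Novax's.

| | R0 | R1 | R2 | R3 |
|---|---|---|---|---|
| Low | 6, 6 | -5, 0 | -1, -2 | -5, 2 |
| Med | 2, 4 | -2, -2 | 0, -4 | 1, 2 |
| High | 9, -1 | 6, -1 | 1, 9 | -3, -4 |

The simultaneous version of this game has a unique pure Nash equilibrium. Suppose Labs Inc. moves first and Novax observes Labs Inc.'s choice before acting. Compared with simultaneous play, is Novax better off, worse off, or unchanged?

worse off

Novax best-responds to each possible Labs Inc. move:
- Low → Novax plays R0 (best of 6, 0, -2, 2); Labs Inc. gets 6.
- Med → Novax plays R0 (best of 4, -2, -4, 2); Labs Inc. gets 2.
- High → Novax plays R2 (best of -1, -1, 9, -4); Labs Inc. gets 1.
Maximizing over 6, 2, 1, Labs Inc. chooses Low. Subgame-perfect outcome: (Low, R0) with payoffs (6, 6).
Now find the simultaneous Nash equilibrium.
Labs Inc.'s best replies: R0→High; R1→High; R2→High; R3→Med.
Novax's best replies: Low→R0; Med→R0; High→R2.
The unique mutual best reply is (High, R2), giving (1, 9).
Novax earns 6 sequentially versus 9 at the Nash outcome: worse off.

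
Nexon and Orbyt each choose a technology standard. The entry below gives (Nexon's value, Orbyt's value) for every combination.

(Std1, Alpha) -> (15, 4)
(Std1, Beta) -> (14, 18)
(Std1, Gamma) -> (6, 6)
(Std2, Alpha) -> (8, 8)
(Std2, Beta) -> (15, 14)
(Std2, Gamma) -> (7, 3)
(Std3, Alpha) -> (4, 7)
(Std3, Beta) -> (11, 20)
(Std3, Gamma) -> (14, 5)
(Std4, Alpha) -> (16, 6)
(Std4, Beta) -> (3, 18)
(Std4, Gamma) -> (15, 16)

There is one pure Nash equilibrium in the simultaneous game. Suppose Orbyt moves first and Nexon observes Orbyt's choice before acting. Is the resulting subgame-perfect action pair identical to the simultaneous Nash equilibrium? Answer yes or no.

Solve by backward induction (Orbyt leads).
- Alpha → Nexon plays Std4 (best of 15, 8, 4, 16); Orbyt gets 6.
- Beta → Nexon plays Std2 (best of 14, 15, 11, 3); Orbyt gets 14.
- Gamma → Nexon plays Std4 (best of 6, 7, 14, 15); Orbyt gets 16.
Orbyt's induced payoffs are 6, 14, 16, so Orbyt commits to Gamma. Subgame-perfect outcome: (Std4, Gamma) with payoffs (15, 16).
Under simultaneous play:
Nexon's best replies: Alpha→Std4; Beta→Std2; Gamma→Std4.
Orbyt's best replies: Std1→Beta; Std2→Beta; Std3→Beta; Std4→Beta.
Only (Std2, Beta) has each player best-responding; Nash payoffs (15, 14).
Sequential outcome (Std4, Gamma) differs from the Nash profile (Std2, Beta).

no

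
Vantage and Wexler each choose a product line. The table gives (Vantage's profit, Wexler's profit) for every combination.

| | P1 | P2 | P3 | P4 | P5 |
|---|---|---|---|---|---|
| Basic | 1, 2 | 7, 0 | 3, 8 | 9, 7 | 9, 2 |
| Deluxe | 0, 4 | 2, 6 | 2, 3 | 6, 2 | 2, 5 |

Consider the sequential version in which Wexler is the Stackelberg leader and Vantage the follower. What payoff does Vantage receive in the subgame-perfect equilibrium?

Backward induction with Wexler moving first.
- P1: BR = Basic, leader payoff 2.
- P2: BR = Basic, leader payoff 0.
- P3: BR = Basic, leader payoff 8.
- P4: BR = Basic, leader payoff 7.
- P5: BR = Basic, leader payoff 2.
Among 2, 0, 8, 7, 2, the best is 8 at P3. Subgame-perfect outcome: (Basic, P3) with payoffs (3, 8).

3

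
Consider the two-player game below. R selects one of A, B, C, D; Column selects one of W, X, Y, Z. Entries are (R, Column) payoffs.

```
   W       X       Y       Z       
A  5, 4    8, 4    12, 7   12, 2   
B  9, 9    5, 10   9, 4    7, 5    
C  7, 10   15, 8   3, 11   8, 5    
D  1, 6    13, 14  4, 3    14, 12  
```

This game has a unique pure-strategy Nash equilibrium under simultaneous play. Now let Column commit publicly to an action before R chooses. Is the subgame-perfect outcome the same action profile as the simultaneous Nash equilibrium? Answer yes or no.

R best-responds to each possible Column move:
- W: BR = B, leader payoff 9.
- X: BR = C, leader payoff 8.
- Y: BR = A, leader payoff 7.
- Z: BR = D, leader payoff 12.
Among 9, 8, 7, 12, the best is 12 at Z. Subgame-perfect outcome: (D, Z) with payoffs (14, 12).
Under simultaneous play:
R's best replies: W→B; X→C; Y→A; Z→D.
Column's best replies: A→Y; B→X; C→Y; D→X.
Only (A, Y) has each player best-responding; Nash payoffs (12, 7).
Sequential outcome (D, Z) differs from the Nash profile (A, Y).

no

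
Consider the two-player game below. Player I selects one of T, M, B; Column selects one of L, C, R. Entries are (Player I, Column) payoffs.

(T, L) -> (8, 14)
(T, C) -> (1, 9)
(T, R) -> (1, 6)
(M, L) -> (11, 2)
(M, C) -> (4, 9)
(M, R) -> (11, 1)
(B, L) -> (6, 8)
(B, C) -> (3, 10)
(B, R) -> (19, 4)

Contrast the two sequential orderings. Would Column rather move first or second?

If Player I leads: Column's best replies are T→L, M→C, B→C; Player I's induced payoffs 8, 4, 3; outcome (T, L), payoffs (8, 14).
If Column leads: Player I's best replies are L→M, C→M, R→B; Column's induced payoffs 2, 9, 4; outcome (M, C), payoffs (4, 9).
Column gets 9 moving first and 14 moving second, so Column prefers to move second.

second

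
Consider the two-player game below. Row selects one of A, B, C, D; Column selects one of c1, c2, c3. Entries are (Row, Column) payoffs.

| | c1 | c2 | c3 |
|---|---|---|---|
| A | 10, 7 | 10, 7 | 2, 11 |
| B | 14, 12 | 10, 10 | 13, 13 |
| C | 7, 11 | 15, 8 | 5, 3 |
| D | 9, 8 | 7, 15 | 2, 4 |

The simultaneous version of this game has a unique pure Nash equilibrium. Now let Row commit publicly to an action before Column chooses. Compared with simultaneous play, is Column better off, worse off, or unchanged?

unchanged

Backward induction with Row moving first.
- A: Column compares 7, 7, 11 and picks c3; Row would get 2.
- B: Column compares 12, 10, 13 and picks c3; Row would get 13.
- C: Column compares 11, 8, 3 and picks c1; Row would get 7.
- D: Column compares 8, 15, 4 and picks c2; Row would get 7.
Among 2, 13, 7, 7, the best is 13 at B. Subgame-perfect outcome: (B, c3) with payoffs (13, 13).
Under simultaneous play:
Row's best replies: c1→B; c2→C; c3→B.
Column's best replies: A→c3; B→c3; C→c1; D→c2.
Only (B, c3) has each player best-responding; Nash payoffs (13, 13).
Column earns 13 sequentially versus 13 at the Nash outcome: unchanged.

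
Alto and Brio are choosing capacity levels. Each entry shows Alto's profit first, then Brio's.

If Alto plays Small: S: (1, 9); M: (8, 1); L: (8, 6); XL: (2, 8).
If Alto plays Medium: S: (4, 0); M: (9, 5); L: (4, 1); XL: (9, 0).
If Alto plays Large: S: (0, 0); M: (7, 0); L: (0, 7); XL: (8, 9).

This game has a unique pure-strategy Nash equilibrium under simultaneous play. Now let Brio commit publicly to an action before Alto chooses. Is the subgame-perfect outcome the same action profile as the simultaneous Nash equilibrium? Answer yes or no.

no

Solve by backward induction (Brio leads).
- S: Alto compares 1, 4, 0 and picks Medium; Brio would get 0.
- M: Alto compares 8, 9, 7 and picks Medium; Brio would get 5.
- L: Alto compares 8, 4, 0 and picks Small; Brio would get 6.
- XL: Alto compares 2, 9, 8 and picks Medium; Brio would get 0.
Among 0, 5, 6, 0, the best is 6 at L. Subgame-perfect outcome: (Small, L) with payoffs (8, 6).
Now find the simultaneous Nash equilibrium.
Alto's best replies: S→Medium; M→Medium; L→Small; XL→Medium.
Brio's best replies: Small→S; Medium→M; Large→XL.
Only (Medium, M) has each player best-responding; Nash payoffs (9, 5).
Sequential outcome (Small, L) differs from the Nash profile (Medium, M).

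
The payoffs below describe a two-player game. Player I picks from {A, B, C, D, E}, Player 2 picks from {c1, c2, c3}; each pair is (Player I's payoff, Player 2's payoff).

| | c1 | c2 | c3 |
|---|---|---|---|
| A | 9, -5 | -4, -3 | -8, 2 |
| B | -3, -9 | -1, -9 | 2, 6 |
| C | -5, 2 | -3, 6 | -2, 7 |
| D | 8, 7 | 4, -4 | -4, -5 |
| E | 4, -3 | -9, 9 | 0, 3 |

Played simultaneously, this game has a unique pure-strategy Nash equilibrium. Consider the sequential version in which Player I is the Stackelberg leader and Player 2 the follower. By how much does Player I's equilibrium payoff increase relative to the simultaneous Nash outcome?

Player 2 best-responds to each possible Player I move:
- A: BR = c3, leader payoff -8.
- B: BR = c3, leader payoff 2.
- C: BR = c3, leader payoff -2.
- D: BR = c1, leader payoff 8.
- E: BR = c2, leader payoff -9.
Maximizing over -8, 2, -2, 8, -9, Player I chooses D. Subgame-perfect outcome: (D, c1) with payoffs (8, 7).
Under simultaneous play:
Player I's best replies: c1→A; c2→D; c3→B.
Player 2's best replies: A→c3; B→c3; C→c3; D→c1; E→c2.
The unique mutual best reply is (B, c3), giving (2, 6).
Player I's commitment gain: 8 − 2 = 6.

6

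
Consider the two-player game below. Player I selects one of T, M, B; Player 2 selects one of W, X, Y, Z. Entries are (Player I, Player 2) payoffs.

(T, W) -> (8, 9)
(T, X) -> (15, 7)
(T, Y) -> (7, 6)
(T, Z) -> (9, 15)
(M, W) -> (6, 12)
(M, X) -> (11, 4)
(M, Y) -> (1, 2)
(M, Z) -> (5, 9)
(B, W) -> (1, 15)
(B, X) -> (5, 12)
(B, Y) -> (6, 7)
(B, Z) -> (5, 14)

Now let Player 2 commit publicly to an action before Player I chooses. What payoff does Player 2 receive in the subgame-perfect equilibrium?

15

Work backward from Player I's decision.
- W → Player I plays T (best of 8, 6, 1); Player 2 gets 9.
- X → Player I plays T (best of 15, 11, 5); Player 2 gets 7.
- Y → Player I plays T (best of 7, 1, 6); Player 2 gets 6.
- Z → Player I plays T (best of 9, 5, 5); Player 2 gets 15.
Player 2's induced payoffs are 9, 7, 6, 15, so Player 2 commits to Z. Subgame-perfect outcome: (T, Z) with payoffs (9, 15).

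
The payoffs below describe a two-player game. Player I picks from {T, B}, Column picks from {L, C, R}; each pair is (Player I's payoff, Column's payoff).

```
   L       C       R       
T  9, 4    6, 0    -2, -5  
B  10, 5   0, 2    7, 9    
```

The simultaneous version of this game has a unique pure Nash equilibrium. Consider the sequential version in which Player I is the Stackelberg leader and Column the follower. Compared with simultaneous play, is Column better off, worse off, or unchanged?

worse off

Work backward from Column's decision.
- T: BR = L, leader payoff 9.
- B: BR = R, leader payoff 7.
Player I's induced payoffs are 9, 7, so Player I commits to T. Subgame-perfect outcome: (T, L) with payoffs (9, 4).
For the simultaneous game, intersect best replies.
Player I's best replies: L→B; C→T; R→B.
Column's best replies: T→L; B→R.
The unique mutual best reply is (B, R), giving (7, 9).
Column earns 4 sequentially versus 9 at the Nash outcome: worse off.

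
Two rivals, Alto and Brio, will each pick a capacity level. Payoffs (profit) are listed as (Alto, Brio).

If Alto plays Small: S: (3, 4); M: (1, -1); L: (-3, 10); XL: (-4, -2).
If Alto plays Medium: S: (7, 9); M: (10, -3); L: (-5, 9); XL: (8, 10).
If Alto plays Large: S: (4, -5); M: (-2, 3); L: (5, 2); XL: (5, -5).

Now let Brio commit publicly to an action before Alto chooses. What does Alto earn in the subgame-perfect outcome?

8

Alto best-responds to each possible Brio move:
- S: Alto compares 3, 7, 4 and picks Medium; Brio would get 9.
- M: Alto compares 1, 10, -2 and picks Medium; Brio would get -3.
- L: Alto compares -3, -5, 5 and picks Large; Brio would get 2.
- XL: Alto compares -4, 8, 5 and picks Medium; Brio would get 10.
Among 9, -3, 2, 10, the best is 10 at XL. Subgame-perfect outcome: (Medium, XL) with payoffs (8, 10).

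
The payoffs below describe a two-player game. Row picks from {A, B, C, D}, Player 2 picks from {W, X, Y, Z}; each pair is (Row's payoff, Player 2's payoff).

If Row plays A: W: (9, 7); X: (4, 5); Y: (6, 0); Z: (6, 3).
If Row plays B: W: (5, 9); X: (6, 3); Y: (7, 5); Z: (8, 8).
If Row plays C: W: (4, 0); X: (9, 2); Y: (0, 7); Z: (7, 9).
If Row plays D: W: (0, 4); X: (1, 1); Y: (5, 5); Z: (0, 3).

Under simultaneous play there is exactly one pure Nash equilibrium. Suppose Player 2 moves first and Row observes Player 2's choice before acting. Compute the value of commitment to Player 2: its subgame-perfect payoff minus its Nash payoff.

1

Backward induction with Player 2 moving first.
- W: Row compares 9, 5, 4, 0 and picks A; Player 2 would get 7.
- X: Row compares 4, 6, 9, 1 and picks C; Player 2 would get 2.
- Y: Row compares 6, 7, 0, 5 and picks B; Player 2 would get 5.
- Z: Row compares 6, 8, 7, 0 and picks B; Player 2 would get 8.
Among 7, 2, 5, 8, the best is 8 at Z. Subgame-perfect outcome: (B, Z) with payoffs (8, 8).
Under simultaneous play:
Row's best replies: W→A; X→C; Y→B; Z→B.
Player 2's best replies: A→W; B→W; C→Z; D→Y.
Only (A, W) has each player best-responding; Nash payoffs (9, 7).
Player 2's commitment gain: 8 − 7 = 1.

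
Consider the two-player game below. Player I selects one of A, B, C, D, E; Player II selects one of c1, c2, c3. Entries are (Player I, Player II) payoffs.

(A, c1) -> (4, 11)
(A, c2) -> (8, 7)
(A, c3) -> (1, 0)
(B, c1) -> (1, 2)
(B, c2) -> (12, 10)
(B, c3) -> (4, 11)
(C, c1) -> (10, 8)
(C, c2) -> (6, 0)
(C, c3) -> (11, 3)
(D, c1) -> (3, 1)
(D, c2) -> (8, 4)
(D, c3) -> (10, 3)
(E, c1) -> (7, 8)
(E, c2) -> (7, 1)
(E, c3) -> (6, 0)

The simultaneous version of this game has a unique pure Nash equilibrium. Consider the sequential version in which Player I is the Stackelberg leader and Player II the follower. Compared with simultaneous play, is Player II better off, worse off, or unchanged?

unchanged

Backward induction with Player I moving first.
- A → Player II plays c1 (best of 11, 7, 0); Player I gets 4.
- B → Player II plays c3 (best of 2, 10, 11); Player I gets 4.
- C → Player II plays c1 (best of 8, 0, 3); Player I gets 10.
- D → Player II plays c2 (best of 1, 4, 3); Player I gets 8.
- E → Player II plays c1 (best of 8, 1, 0); Player I gets 7.
Among 4, 4, 10, 8, 7, the best is 10 at C. Subgame-perfect outcome: (C, c1) with payoffs (10, 8).
Now find the simultaneous Nash equilibrium.
Player I's best replies: c1→C; c2→B; c3→C.
Player II's best replies: A→c1; B→c3; C→c1; D→c2; E→c1.
Only (C, c1) has each player best-responding; Nash payoffs (10, 8).
Player II earns 8 sequentially versus 8 at the Nash outcome: unchanged.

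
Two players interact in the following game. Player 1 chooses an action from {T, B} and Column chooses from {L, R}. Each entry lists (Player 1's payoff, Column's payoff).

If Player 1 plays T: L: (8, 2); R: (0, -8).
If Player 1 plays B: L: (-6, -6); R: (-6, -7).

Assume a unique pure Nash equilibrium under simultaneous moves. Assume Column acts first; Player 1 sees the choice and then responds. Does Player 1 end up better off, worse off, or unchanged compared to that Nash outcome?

Backward induction with Column moving first.
- L → Player 1 plays T (best of 8, -6); Column gets 2.
- R → Player 1 plays T (best of 0, -6); Column gets -8.
Column's induced payoffs are 2, -8, so Column commits to L. Subgame-perfect outcome: (T, L) with payoffs (8, 2).
Now find the simultaneous Nash equilibrium.
Player 1's best replies: L→T; R→T.
Column's best replies: T→L; B→L.
Only (T, L) has each player best-responding; Nash payoffs (8, 2).
Player 1 earns 8 sequentially versus 8 at the Nash outcome: unchanged.

unchanged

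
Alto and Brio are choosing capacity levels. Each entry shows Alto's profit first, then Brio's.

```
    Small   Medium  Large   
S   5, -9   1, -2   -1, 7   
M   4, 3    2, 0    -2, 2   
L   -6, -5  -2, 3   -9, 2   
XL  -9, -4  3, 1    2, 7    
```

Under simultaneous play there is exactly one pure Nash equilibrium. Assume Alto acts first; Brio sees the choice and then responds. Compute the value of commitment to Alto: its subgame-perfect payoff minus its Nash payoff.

2

Solve by backward induction (Alto leads).
- S: Brio compares -9, -2, 7 and picks Large; Alto would get -1.
- M: Brio compares 3, 0, 2 and picks Small; Alto would get 4.
- L: Brio compares -5, 3, 2 and picks Medium; Alto would get -2.
- XL: Brio compares -4, 1, 7 and picks Large; Alto would get 2.
Maximizing over -1, 4, -2, 2, Alto chooses M. Subgame-perfect outcome: (M, Small) with payoffs (4, 3).
For the simultaneous game, intersect best replies.
Alto's best replies: Small→S; Medium→XL; Large→XL.
Brio's best replies: S→Large; M→Small; L→Medium; XL→Large.
Only (XL, Large) has each player best-responding; Nash payoffs (2, 7).
Alto's commitment gain: 4 − 2 = 2.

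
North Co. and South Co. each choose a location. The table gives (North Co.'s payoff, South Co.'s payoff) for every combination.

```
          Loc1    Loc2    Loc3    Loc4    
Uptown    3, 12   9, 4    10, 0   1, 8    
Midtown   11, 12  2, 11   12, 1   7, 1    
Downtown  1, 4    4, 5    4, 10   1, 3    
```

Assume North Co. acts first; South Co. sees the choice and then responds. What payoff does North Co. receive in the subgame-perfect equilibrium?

11

Backward induction with North Co. moving first.
- Uptown → South Co. plays Loc1 (best of 12, 4, 0, 8); North Co. gets 3.
- Midtown → South Co. plays Loc1 (best of 12, 11, 1, 1); North Co. gets 11.
- Downtown → South Co. plays Loc3 (best of 4, 5, 10, 3); North Co. gets 4.
Maximizing over 3, 11, 4, North Co. chooses Midtown. Subgame-perfect outcome: (Midtown, Loc1) with payoffs (11, 12).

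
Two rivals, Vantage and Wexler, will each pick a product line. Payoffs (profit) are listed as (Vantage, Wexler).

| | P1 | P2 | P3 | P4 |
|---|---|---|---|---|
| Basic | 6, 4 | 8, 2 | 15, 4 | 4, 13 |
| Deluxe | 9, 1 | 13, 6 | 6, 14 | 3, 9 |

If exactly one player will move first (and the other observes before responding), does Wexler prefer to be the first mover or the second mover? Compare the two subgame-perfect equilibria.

second

If Vantage leads: Wexler's best replies are Basic→P4, Deluxe→P3; Vantage's induced payoffs 4, 6; outcome (Deluxe, P3), payoffs (6, 14).
If Wexler leads: Vantage's best replies are P1→Deluxe, P2→Deluxe, P3→Basic, P4→Basic; Wexler's induced payoffs 1, 6, 4, 13; outcome (Basic, P4), payoffs (4, 13).
Wexler gets 13 moving first and 14 moving second, so Wexler prefers to move second.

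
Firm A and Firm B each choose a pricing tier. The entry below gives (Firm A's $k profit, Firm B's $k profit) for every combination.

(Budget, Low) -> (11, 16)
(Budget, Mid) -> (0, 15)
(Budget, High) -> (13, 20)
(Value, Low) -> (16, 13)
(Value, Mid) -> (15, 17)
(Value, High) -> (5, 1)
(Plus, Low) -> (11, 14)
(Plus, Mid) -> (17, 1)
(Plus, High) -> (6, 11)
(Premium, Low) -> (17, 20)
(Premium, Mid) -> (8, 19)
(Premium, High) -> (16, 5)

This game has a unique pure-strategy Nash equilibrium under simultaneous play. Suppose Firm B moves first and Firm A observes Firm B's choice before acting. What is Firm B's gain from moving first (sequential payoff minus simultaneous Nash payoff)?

Firm A best-responds to each possible Firm B move:
- Low: BR = Premium, leader payoff 20.
- Mid: BR = Plus, leader payoff 1.
- High: BR = Premium, leader payoff 5.
Firm B's induced payoffs are 20, 1, 5, so Firm B commits to Low. Subgame-perfect outcome: (Premium, Low) with payoffs (17, 20).
Now find the simultaneous Nash equilibrium.
Firm A's best replies: Low→Premium; Mid→Plus; High→Premium.
Firm B's best replies: Budget→High; Value→Mid; Plus→Low; Premium→Low.
Only (Premium, Low) has each player best-responding; Nash payoffs (17, 20).
Firm B's commitment gain: 20 − 20 = 0.

0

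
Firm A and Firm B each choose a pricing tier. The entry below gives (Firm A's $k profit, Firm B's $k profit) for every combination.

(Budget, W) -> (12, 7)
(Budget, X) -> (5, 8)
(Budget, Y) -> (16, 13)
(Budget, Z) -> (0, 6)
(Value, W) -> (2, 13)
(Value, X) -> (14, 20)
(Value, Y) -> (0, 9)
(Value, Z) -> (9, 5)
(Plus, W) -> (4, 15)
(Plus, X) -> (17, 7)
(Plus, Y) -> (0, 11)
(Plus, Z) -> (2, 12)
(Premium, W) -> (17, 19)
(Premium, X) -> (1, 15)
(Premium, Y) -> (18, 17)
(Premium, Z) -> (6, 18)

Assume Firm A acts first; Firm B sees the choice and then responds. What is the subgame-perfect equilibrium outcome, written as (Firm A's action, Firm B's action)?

(Premium, W)

Firm B best-responds to each possible Firm A move:
- Budget: BR = Y, leader payoff 16.
- Value: BR = X, leader payoff 14.
- Plus: BR = W, leader payoff 4.
- Premium: BR = W, leader payoff 17.
Among 16, 14, 4, 17, the best is 17 at Premium. Subgame-perfect outcome: (Premium, W) with payoffs (17, 19).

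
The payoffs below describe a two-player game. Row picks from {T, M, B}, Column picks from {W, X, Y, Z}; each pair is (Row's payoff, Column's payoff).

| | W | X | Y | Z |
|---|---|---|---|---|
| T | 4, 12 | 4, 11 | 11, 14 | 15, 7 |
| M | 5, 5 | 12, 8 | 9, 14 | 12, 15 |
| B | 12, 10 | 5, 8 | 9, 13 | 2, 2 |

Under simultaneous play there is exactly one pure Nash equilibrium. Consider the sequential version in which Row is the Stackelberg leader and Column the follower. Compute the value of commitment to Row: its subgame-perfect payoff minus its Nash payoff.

1

Backward induction with Row moving first.
- T: BR = Y, leader payoff 11.
- M: BR = Z, leader payoff 12.
- B: BR = Y, leader payoff 9.
Row's induced payoffs are 11, 12, 9, so Row commits to M. Subgame-perfect outcome: (M, Z) with payoffs (12, 15).
For the simultaneous game, intersect best replies.
Row's best replies: W→B; X→M; Y→T; Z→T.
Column's best replies: T→Y; M→Z; B→Y.
Only (T, Y) has each player best-responding; Nash payoffs (11, 14).
Row's commitment gain: 12 − 11 = 1.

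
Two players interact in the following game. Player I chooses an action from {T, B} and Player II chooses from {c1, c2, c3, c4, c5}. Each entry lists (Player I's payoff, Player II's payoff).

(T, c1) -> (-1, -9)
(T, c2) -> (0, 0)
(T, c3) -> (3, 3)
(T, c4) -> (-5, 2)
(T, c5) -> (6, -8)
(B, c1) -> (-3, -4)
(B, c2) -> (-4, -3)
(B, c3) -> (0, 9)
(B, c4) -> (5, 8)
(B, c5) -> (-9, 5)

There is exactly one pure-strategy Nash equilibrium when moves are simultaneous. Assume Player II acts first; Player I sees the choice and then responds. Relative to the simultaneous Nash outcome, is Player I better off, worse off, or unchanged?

Player I best-responds to each possible Player II move:
- c1: BR = T, leader payoff -9.
- c2: BR = T, leader payoff 0.
- c3: BR = T, leader payoff 3.
- c4: BR = B, leader payoff 8.
- c5: BR = T, leader payoff -8.
Maximizing over -9, 0, 3, 8, -8, Player II chooses c4. Subgame-perfect outcome: (B, c4) with payoffs (5, 8).
Now find the simultaneous Nash equilibrium.
Player I's best replies: c1→T; c2→T; c3→T; c4→B; c5→T.
Player II's best replies: T→c3; B→c3.
Only (T, c3) has each player best-responding; Nash payoffs (3, 3).
Player I earns 5 sequentially versus 3 at the Nash outcome: better off.

better off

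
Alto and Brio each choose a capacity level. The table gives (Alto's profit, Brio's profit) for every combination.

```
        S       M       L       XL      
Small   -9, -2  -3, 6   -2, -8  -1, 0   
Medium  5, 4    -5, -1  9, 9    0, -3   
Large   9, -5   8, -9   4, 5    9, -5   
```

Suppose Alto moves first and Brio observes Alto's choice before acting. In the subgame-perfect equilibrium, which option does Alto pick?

Solve by backward induction (Alto leads).
- Small: Brio compares -2, 6, -8, 0 and picks M; Alto would get -3.
- Medium: Brio compares 4, -1, 9, -3 and picks L; Alto would get 9.
- Large: Brio compares -5, -9, 5, -5 and picks L; Alto would get 4.
Among -3, 9, 4, the best is 9 at Medium. Subgame-perfect outcome: (Medium, L) with payoffs (9, 9).

Medium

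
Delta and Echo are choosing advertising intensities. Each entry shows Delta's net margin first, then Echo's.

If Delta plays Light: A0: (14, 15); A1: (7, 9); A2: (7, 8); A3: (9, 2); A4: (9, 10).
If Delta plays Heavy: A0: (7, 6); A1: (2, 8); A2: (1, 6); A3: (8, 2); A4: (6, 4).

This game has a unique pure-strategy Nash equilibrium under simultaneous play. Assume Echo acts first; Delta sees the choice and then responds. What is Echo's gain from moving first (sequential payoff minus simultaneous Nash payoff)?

Solve by backward induction (Echo leads).
- A0: BR = Light, leader payoff 15.
- A1: BR = Light, leader payoff 9.
- A2: BR = Light, leader payoff 8.
- A3: BR = Light, leader payoff 2.
- A4: BR = Light, leader payoff 10.
Maximizing over 15, 9, 8, 2, 10, Echo chooses A0. Subgame-perfect outcome: (Light, A0) with payoffs (14, 15).
Now find the simultaneous Nash equilibrium.
Delta's best replies: A0→Light; A1→Light; A2→Light; A3→Light; A4→Light.
Echo's best replies: Light→A0; Heavy→A1.
The unique mutual best reply is (Light, A0), giving (14, 15).
Echo's commitment gain: 15 − 15 = 0.

0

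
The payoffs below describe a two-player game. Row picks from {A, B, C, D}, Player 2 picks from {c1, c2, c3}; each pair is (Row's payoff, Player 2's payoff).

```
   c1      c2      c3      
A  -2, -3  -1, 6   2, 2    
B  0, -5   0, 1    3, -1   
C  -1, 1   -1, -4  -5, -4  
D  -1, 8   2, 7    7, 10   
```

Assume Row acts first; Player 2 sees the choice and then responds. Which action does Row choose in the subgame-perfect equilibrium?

Player 2 best-responds to each possible Row move:
- A: BR = c2, leader payoff -1.
- B: BR = c2, leader payoff 0.
- C: BR = c1, leader payoff -1.
- D: BR = c3, leader payoff 7.
Among -1, 0, -1, 7, the best is 7 at D. Subgame-perfect outcome: (D, c3) with payoffs (7, 10).

D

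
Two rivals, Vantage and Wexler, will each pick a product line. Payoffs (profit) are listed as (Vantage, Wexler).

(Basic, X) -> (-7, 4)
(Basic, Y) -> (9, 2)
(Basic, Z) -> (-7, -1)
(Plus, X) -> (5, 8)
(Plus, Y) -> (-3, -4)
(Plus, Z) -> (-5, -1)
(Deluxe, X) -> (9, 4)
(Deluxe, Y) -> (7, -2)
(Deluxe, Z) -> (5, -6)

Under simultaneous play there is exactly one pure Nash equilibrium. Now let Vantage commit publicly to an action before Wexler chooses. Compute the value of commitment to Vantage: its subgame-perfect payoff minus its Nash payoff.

Backward induction with Vantage moving first.
- Basic: Wexler compares 4, 2, -1 and picks X; Vantage would get -7.
- Plus: Wexler compares 8, -4, -1 and picks X; Vantage would get 5.
- Deluxe: Wexler compares 4, -2, -6 and picks X; Vantage would get 9.
Maximizing over -7, 5, 9, Vantage chooses Deluxe. Subgame-perfect outcome: (Deluxe, X) with payoffs (9, 4).
For the simultaneous game, intersect best replies.
Vantage's best replies: X→Deluxe; Y→Basic; Z→Deluxe.
Wexler's best replies: Basic→X; Plus→X; Deluxe→X.
The unique mutual best reply is (Deluxe, X), giving (9, 4).
Vantage's commitment gain: 9 − 9 = 0.

0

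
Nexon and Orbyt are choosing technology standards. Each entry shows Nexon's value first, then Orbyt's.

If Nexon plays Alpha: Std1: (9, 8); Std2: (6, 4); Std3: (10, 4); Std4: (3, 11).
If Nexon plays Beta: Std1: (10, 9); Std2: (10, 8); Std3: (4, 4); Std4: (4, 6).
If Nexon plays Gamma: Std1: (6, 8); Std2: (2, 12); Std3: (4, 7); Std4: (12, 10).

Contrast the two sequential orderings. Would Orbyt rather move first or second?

first

If Nexon leads: Orbyt's best replies are Alpha→Std4, Beta→Std1, Gamma→Std2; Nexon's induced payoffs 3, 10, 2; outcome (Beta, Std1), payoffs (10, 9).
If Orbyt leads: Nexon's best replies are Std1→Beta, Std2→Beta, Std3→Alpha, Std4→Gamma; Orbyt's induced payoffs 9, 8, 4, 10; outcome (Gamma, Std4), payoffs (12, 10).
Orbyt gets 10 moving first and 9 moving second, so Orbyt prefers to move first.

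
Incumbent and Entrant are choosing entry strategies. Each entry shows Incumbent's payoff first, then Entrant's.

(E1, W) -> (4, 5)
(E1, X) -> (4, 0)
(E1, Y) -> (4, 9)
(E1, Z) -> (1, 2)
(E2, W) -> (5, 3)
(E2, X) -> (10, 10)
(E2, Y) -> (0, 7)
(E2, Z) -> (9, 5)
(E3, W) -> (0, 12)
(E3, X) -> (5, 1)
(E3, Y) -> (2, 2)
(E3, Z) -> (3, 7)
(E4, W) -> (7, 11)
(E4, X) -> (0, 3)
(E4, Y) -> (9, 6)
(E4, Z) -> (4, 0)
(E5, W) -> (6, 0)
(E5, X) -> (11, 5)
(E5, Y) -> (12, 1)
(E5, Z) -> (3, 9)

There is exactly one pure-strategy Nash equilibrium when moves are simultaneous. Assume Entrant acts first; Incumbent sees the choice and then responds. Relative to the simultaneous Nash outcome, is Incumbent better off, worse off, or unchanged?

unchanged

Backward induction with Entrant moving first.
- W: BR = E4, leader payoff 11.
- X: BR = E5, leader payoff 5.
- Y: BR = E5, leader payoff 1.
- Z: BR = E2, leader payoff 5.
Entrant's induced payoffs are 11, 5, 1, 5, so Entrant commits to W. Subgame-perfect outcome: (E4, W) with payoffs (7, 11).
Now find the simultaneous Nash equilibrium.
Incumbent's best replies: W→E4; X→E5; Y→E5; Z→E2.
Entrant's best replies: E1→Y; E2→X; E3→W; E4→W; E5→Z.
The unique mutual best reply is (E4, W), giving (7, 11).
Incumbent earns 7 sequentially versus 7 at the Nash outcome: unchanged.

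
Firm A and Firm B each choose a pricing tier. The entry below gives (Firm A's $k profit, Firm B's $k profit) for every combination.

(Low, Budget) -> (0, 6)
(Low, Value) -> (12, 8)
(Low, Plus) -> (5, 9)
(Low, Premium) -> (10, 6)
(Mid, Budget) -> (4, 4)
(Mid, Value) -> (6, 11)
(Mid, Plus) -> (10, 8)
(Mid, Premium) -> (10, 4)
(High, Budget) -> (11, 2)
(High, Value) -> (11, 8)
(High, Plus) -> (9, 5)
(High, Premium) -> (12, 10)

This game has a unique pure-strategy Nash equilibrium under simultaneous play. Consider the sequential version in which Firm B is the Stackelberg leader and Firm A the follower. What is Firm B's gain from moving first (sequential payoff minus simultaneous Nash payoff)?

0

Firm A best-responds to each possible Firm B move:
- Budget → Firm A plays High (best of 0, 4, 11); Firm B gets 2.
- Value → Firm A plays Low (best of 12, 6, 11); Firm B gets 8.
- Plus → Firm A plays Mid (best of 5, 10, 9); Firm B gets 8.
- Premium → Firm A plays High (best of 10, 10, 12); Firm B gets 10.
Firm B's induced payoffs are 2, 8, 8, 10, so Firm B commits to Premium. Subgame-perfect outcome: (High, Premium) with payoffs (12, 10).
Under simultaneous play:
Firm A's best replies: Budget→High; Value→Low; Plus→Mid; Premium→High.
Firm B's best replies: Low→Plus; Mid→Value; High→Premium.
Only (High, Premium) has each player best-responding; Nash payoffs (12, 10).
Firm B's commitment gain: 10 − 10 = 0.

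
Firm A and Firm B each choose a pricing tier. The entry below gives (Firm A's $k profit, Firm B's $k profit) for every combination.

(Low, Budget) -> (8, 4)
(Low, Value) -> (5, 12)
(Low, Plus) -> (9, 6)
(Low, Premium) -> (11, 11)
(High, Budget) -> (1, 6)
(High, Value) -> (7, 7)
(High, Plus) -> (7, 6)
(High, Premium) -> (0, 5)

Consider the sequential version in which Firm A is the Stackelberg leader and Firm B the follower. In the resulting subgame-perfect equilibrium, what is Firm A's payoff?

Work backward from Firm B's decision.
- Low → Firm B plays Value (best of 4, 12, 6, 11); Firm A gets 5.
- High → Firm B plays Value (best of 6, 7, 6, 5); Firm A gets 7.
Among 5, 7, the best is 7 at High. Subgame-perfect outcome: (High, Value) with payoffs (7, 7).

7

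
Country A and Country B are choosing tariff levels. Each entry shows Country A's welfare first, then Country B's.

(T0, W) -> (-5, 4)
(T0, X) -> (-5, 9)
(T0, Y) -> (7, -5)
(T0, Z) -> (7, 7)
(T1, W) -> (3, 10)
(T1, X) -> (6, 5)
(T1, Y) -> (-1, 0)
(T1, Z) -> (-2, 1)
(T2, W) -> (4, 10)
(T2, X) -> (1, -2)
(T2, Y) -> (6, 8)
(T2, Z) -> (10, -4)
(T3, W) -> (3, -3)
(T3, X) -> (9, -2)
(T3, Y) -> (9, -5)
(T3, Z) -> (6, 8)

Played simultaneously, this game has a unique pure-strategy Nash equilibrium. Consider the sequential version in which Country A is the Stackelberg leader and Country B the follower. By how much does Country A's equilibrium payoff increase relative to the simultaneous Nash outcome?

Country B best-responds to each possible Country A move:
- T0: BR = X, leader payoff -5.
- T1: BR = W, leader payoff 3.
- T2: BR = W, leader payoff 4.
- T3: BR = Z, leader payoff 6.
Among -5, 3, 4, 6, the best is 6 at T3. Subgame-perfect outcome: (T3, Z) with payoffs (6, 8).
Now find the simultaneous Nash equilibrium.
Country A's best replies: W→T2; X→T3; Y→T3; Z→T2.
Country B's best replies: T0→X; T1→W; T2→W; T3→Z.
The unique mutual best reply is (T2, W), giving (4, 10).
Country A's commitment gain: 6 − 4 = 2.

2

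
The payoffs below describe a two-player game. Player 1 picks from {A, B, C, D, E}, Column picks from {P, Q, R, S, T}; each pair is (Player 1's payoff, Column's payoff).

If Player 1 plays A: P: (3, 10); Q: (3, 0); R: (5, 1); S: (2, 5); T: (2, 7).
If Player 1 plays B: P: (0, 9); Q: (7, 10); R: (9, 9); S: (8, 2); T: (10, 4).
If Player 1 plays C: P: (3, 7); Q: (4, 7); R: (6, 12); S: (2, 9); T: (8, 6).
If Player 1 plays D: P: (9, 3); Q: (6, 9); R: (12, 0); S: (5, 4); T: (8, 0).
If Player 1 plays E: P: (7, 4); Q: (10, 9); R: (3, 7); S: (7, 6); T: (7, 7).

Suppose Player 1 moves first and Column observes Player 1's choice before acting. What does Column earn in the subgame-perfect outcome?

9

Work backward from Column's decision.
- A: BR = P, leader payoff 3.
- B: BR = Q, leader payoff 7.
- C: BR = R, leader payoff 6.
- D: BR = Q, leader payoff 6.
- E: BR = Q, leader payoff 10.
Among 3, 7, 6, 6, 10, the best is 10 at E. Subgame-perfect outcome: (E, Q) with payoffs (10, 9).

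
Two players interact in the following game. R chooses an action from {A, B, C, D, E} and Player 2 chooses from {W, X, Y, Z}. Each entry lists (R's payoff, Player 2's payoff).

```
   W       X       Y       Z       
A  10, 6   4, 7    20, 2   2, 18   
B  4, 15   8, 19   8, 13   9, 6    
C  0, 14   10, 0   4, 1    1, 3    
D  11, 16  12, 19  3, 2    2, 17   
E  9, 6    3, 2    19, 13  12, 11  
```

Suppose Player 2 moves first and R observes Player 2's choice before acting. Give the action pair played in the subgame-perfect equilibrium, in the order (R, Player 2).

Solve by backward induction (Player 2 leads).
- W → R plays D (best of 10, 4, 0, 11, 9); Player 2 gets 16.
- X → R plays D (best of 4, 8, 10, 12, 3); Player 2 gets 19.
- Y → R plays A (best of 20, 8, 4, 3, 19); Player 2 gets 2.
- Z → R plays E (best of 2, 9, 1, 2, 12); Player 2 gets 11.
Maximizing over 16, 19, 2, 11, Player 2 chooses X. Subgame-perfect outcome: (D, X) with payoffs (12, 19).

(D, X)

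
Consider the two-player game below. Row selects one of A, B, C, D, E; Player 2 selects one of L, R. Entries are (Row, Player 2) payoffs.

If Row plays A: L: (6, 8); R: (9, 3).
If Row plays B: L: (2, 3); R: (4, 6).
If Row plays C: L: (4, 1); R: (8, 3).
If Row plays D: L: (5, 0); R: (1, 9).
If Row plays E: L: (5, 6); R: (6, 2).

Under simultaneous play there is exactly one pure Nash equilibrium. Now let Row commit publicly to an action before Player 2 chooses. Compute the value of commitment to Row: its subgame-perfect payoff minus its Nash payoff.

2

Solve by backward induction (Row leads).
- A → Player 2 plays L (best of 8, 3); Row gets 6.
- B → Player 2 plays R (best of 3, 6); Row gets 4.
- C → Player 2 plays R (best of 1, 3); Row gets 8.
- D → Player 2 plays R (best of 0, 9); Row gets 1.
- E → Player 2 plays L (best of 6, 2); Row gets 5.
Among 6, 4, 8, 1, 5, the best is 8 at C. Subgame-perfect outcome: (C, R) with payoffs (8, 3).
Now find the simultaneous Nash equilibrium.
Row's best replies: L→A; R→A.
Player 2's best replies: A→L; B→R; C→R; D→R; E→L.
Only (A, L) has each player best-responding; Nash payoffs (6, 8).
Row's commitment gain: 8 − 6 = 2.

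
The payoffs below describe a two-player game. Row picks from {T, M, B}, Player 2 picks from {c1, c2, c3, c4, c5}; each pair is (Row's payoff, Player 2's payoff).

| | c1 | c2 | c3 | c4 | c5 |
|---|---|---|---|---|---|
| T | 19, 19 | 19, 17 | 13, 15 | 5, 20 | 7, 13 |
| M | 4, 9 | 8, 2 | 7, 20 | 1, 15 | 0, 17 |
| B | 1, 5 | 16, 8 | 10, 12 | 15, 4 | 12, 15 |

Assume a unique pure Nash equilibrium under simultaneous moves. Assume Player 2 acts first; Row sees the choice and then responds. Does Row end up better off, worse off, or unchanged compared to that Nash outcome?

better off

Solve by backward induction (Player 2 leads).
- c1 → Row plays T (best of 19, 4, 1); Player 2 gets 19.
- c2 → Row plays T (best of 19, 8, 16); Player 2 gets 17.
- c3 → Row plays T (best of 13, 7, 10); Player 2 gets 15.
- c4 → Row plays B (best of 5, 1, 15); Player 2 gets 4.
- c5 → Row plays B (best of 7, 0, 12); Player 2 gets 15.
Among 19, 17, 15, 4, 15, the best is 19 at c1. Subgame-perfect outcome: (T, c1) with payoffs (19, 19).
For the simultaneous game, intersect best replies.
Row's best replies: c1→T; c2→T; c3→T; c4→B; c5→B.
Player 2's best replies: T→c4; M→c3; B→c5.
The unique mutual best reply is (B, c5), giving (12, 15).
Row earns 19 sequentially versus 12 at the Nash outcome: better off.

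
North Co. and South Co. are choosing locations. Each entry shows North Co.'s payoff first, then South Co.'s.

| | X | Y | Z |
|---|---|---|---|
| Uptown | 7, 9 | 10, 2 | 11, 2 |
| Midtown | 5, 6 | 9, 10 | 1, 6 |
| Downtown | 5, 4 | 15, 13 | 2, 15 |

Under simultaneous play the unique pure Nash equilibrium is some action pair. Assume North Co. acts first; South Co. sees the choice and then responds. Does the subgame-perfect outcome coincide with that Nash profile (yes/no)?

no

South Co. best-responds to each possible North Co. move:
- Uptown → South Co. plays X (best of 9, 2, 2); North Co. gets 7.
- Midtown → South Co. plays Y (best of 6, 10, 6); North Co. gets 9.
- Downtown → South Co. plays Z (best of 4, 13, 15); North Co. gets 2.
Among 7, 9, 2, the best is 9 at Midtown. Subgame-perfect outcome: (Midtown, Y) with payoffs (9, 10).
For the simultaneous game, intersect best replies.
North Co.'s best replies: X→Uptown; Y→Downtown; Z→Uptown.
South Co.'s best replies: Uptown→X; Midtown→Y; Downtown→Z.
The unique mutual best reply is (Uptown, X), giving (7, 9).
Sequential outcome (Midtown, Y) differs from the Nash profile (Uptown, X).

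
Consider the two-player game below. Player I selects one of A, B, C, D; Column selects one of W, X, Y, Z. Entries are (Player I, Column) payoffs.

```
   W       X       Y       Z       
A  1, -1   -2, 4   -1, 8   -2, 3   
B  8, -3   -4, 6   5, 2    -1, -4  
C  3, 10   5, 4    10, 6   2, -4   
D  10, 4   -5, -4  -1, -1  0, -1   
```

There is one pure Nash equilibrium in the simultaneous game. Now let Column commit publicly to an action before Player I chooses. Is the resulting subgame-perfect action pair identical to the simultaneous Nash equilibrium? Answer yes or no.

Solve by backward induction (Column leads).
- W → Player I plays D (best of 1, 8, 3, 10); Column gets 4.
- X → Player I plays C (best of -2, -4, 5, -5); Column gets 4.
- Y → Player I plays C (best of -1, 5, 10, -1); Column gets 6.
- Z → Player I plays C (best of -2, -1, 2, 0); Column gets -4.
Maximizing over 4, 4, 6, -4, Column chooses Y. Subgame-perfect outcome: (C, Y) with payoffs (10, 6).
For the simultaneous game, intersect best replies.
Player I's best replies: W→D; X→C; Y→C; Z→C.
Column's best replies: A→Y; B→X; C→W; D→W.
The unique mutual best reply is (D, W), giving (10, 4).
Sequential outcome (C, Y) differs from the Nash profile (D, W).

no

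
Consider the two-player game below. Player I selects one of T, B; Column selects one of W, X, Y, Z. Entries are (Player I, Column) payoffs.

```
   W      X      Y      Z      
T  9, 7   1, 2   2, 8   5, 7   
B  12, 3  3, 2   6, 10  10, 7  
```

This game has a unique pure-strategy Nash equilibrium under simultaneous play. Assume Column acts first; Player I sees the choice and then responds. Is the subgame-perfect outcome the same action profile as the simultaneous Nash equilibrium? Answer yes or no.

Solve by backward induction (Column leads).
- W: BR = B, leader payoff 3.
- X: BR = B, leader payoff 2.
- Y: BR = B, leader payoff 10.
- Z: BR = B, leader payoff 7.
Column's induced payoffs are 3, 2, 10, 7, so Column commits to Y. Subgame-perfect outcome: (B, Y) with payoffs (6, 10).
Now find the simultaneous Nash equilibrium.
Player I's best replies: W→B; X→B; Y→B; Z→B.
Column's best replies: T→Y; B→Y.
The unique mutual best reply is (B, Y), giving (6, 10).
Sequential outcome (B, Y) coincides with the Nash profile (B, Y).

yes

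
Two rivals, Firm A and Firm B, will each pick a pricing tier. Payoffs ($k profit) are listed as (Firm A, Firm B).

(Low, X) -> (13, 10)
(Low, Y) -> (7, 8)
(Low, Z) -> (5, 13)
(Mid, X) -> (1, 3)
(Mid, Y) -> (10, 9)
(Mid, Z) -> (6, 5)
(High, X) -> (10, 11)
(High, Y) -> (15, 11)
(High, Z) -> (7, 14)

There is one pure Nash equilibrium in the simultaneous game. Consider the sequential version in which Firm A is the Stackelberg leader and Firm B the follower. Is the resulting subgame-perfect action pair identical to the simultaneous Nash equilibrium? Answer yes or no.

Backward induction with Firm A moving first.
- Low: Firm B compares 10, 8, 13 and picks Z; Firm A would get 5.
- Mid: Firm B compares 3, 9, 5 and picks Y; Firm A would get 10.
- High: Firm B compares 11, 11, 14 and picks Z; Firm A would get 7.
Firm A's induced payoffs are 5, 10, 7, so Firm A commits to Mid. Subgame-perfect outcome: (Mid, Y) with payoffs (10, 9).
Now find the simultaneous Nash equilibrium.
Firm A's best replies: X→Low; Y→High; Z→High.
Firm B's best replies: Low→Z; Mid→Y; High→Z.
Only (High, Z) has each player best-responding; Nash payoffs (7, 14).
Sequential outcome (Mid, Y) differs from the Nash profile (High, Z).

no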